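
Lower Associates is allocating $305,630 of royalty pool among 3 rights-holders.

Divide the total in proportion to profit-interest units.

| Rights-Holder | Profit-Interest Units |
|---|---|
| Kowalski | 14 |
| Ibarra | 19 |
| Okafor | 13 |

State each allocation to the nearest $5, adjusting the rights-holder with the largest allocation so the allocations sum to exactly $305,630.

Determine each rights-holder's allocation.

Kowalski: $93,020; Ibarra: $126,235; Okafor: $86,375

Profit-interest units total: 46.
Unrounded shares: Kowalski 14/46 × $305,630 = 93,017.83; Ibarra 19/46 × $305,630 = 126,238.48; Okafor 13/46 × $305,630 = 86,373.70.
Rounded to nearest $5: Kowalski $93,020; Ibarra $126,240; Okafor $86,375. Sum = $305,635.
Difference $305,630 − $305,635 = −$5 applied to largest allocation (Ibarra): Ibarra becomes $126,235.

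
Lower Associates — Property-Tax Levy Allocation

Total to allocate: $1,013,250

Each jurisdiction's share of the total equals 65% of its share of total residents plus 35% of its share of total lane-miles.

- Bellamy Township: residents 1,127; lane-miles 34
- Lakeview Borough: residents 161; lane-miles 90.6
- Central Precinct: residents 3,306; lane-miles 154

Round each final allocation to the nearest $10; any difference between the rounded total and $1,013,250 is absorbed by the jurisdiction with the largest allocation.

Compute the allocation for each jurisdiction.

Bellamy Township: $204,850; Lakeview Borough: $138,410; Central Precinct: $669,990

Residents total 4,594; lane-miles total 278.6.
Blended shares (65% residents + 35% lane-miles): Bellamy Township 0.2022; Lakeview Borough 0.1366; Central Precinct 0.6612.
Unrounded shares: Bellamy Township 204,850.33; Lakeview Borough 138,408.74; Central Precinct 669,990.93.
Rounded to nearest $10: Bellamy Township $204,850; Lakeview Borough $138,410; Central Precinct $669,990. Sum = $1,013,250.
Rounded total matches; no reconciliation needed.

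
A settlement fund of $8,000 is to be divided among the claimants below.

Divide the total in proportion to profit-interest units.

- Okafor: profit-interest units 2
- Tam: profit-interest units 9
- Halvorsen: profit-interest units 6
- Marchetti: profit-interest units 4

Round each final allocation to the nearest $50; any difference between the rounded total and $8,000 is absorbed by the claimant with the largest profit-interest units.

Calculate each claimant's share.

Okafor: $750; Tam: $3,450; Halvorsen: $2,300; Marchetti: $1,500

Profit-interest units total: 2 + 9 + 6 + 4 = 21.
Raw shares: Okafor 761.90; Tam 3,428.57; Halvorsen 2,285.71; Marchetti 1,523.81.
After rounding ($50): Okafor $750; Tam $3,450; Halvorsen $2,300; Marchetti $1,500. Sum = $8,000.
No rounding difference to absorb.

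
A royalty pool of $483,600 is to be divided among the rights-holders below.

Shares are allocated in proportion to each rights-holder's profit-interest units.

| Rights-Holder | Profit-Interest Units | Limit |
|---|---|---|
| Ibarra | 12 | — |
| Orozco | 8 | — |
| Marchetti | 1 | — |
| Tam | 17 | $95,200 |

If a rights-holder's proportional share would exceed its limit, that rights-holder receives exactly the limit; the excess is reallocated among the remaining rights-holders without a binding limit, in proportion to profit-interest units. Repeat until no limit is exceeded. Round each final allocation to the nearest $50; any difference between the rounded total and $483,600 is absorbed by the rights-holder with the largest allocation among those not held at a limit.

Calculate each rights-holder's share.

Ibarra: $221,950 | Orozco: $147,950 | Marchetti: $18,500 | Tam: $95,200

Combined profit-interest units = 38.
Unconstrained shares: Ibarra 152,715.79; Orozco 101,810.53; Marchetti 12,726.32; Tam 216,347.37.
Capped: Tam ($95,200); balance $388,400 reallocated over remaining profit-interest units 21.
Remaining shares: Ibarra 221,942.86 → $221,950; Orozco 147,961.90 → $147,950; Marchetti 18,495.24 → $18,500.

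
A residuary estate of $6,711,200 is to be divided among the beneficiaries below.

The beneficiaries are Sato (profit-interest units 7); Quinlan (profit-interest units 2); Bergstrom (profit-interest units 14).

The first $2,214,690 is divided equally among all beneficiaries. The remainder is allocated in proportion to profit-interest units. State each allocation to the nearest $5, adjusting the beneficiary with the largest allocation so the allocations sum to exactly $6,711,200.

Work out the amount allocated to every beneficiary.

Sato: $2,106,735 | Quinlan: $1,129,230 | Bergstrom: $3,475,235

Equal tier: $2,214,690 ÷ 3 = $738,230 apiece.
Remainder $4,496,510 by profit-interest units (total 23): Sato 1,368,503.04 → $1,368,505; Quinlan 391,000.87 → $391,000; Bergstrom 2,737,006.09 → $2,737,005.
Totals: Sato $738,230 + $1,368,505 = $2,106,735; Quinlan $738,230 + $391,000 = $1,129,230; Bergstrom $738,230 + $2,737,005 = $3,475,235.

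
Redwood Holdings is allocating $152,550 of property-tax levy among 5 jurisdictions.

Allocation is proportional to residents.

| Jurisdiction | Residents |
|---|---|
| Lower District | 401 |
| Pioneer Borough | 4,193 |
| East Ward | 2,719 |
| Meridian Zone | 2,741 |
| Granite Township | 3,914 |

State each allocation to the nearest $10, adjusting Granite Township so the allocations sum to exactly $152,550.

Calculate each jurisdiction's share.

Lower District: $4,380 · Pioneer Borough: $45,790 · East Ward: $29,700 · Meridian Zone: $29,940 · Granite Township: $42,740

Combined residents = 13,968.
Unrounded shares: Lower District 401/13,968 × $152,550 = 4,379.48; Pioneer Borough 4,193/13,968 × $152,550 = 45,793.40; East Ward 2,719/13,968 × $152,550 = 29,695.26; Meridian Zone 2,741/13,968 × $152,550 = 29,935.53; Granite Township 3,914/13,968 × $152,550 = 42,746.33.
Rounded to nearest $10: Lower District $4,380; Pioneer Borough $45,790; East Ward $29,700; Meridian Zone $29,940; Granite Township $42,750. Sum = $152,560.
Difference $152,550 − $152,560 = −$10 applied to Granite Township: Granite Township becomes $42,740.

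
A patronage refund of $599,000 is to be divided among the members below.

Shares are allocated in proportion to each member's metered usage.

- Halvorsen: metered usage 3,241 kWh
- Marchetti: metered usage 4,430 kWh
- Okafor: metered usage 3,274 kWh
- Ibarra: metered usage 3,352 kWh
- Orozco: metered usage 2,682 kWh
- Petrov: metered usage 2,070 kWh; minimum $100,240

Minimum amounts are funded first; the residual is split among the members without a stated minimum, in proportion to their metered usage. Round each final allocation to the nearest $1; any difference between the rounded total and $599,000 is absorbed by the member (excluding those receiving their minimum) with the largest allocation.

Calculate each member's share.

Minimums first: Petrov $100,240. Remaining pool $498,760.
Remaining pool split over remaining metered usage 16,979: Halvorsen 95,204.73 → $95,205; Marchetti 130,131.74 → $130,132; Okafor 96,174.11 → $96,174; Ibarra 98,465.37 → $98,465; Orozco 78,784.05 → $78,784.

Halvorsen: $95,205 | Marchetti: $130,132 | Okafor: $96,174 | Ibarra: $98,465 | Orozco: $78,784 | Petrov: $100,240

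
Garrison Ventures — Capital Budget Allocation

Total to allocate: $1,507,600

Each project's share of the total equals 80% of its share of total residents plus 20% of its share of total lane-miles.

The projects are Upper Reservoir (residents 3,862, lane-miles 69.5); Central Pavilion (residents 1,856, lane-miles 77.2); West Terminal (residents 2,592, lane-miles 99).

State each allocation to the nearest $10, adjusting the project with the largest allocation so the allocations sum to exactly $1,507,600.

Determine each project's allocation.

Upper Reservoir: $645,810; Central Pavilion: $364,110; West Terminal: $497,680

Totals — residents 8,310, lane-miles 245.7.
Combined weights (80% residents + 20% lane-miles): Upper Reservoir 0.4284; Central Pavilion 0.2415; West Terminal 0.3301.
Unrounded shares: Upper Reservoir 645,804.70; Central Pavilion 364,111.27; West Terminal 497,684.04.
At nearest $10: Upper Reservoir $645,800; Central Pavilion $364,110; West Terminal $497,680. Sum = $1,507,590.
Difference $1,507,600 − $1,507,590 = +$10 applied to largest allocation (Upper Reservoir): Upper Reservoir becomes $645,810.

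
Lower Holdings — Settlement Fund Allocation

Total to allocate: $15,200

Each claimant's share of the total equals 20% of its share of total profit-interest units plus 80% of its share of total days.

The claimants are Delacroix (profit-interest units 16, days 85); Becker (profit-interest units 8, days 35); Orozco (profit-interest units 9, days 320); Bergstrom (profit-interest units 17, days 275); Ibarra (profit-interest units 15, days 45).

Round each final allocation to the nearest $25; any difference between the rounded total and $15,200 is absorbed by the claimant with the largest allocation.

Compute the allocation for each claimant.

Delacroix: $2,100; Becker: $925; Orozco: $5,550; Bergstrom: $5,200; Ibarra: $1,425

Totals — profit-interest units 65, days 760.
Blended shares (20% profit-interest units + 80% days): Delacroix 0.1387; Becker 0.0615; Orozco 0.3645; Bergstrom 0.3418; Ibarra 0.0935.
Raw shares: Delacroix 2,108.31; Becker 934.15; Orozco 5,540.92; Bergstrom 5,195.08; Ibarra 1,421.54.
Rounded to nearest $25: Delacroix $2,100; Becker $925; Orozco $5,550; Bergstrom $5,200; Ibarra $1,425. Sum = $15,200.
No rounding difference to absorb.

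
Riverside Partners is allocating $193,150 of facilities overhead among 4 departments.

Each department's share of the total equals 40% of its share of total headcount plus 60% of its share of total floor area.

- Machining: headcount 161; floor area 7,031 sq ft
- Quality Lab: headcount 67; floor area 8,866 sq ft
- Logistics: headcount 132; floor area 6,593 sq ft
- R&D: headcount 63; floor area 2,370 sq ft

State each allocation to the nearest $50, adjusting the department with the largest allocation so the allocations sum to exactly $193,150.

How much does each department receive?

Headcount total 423; floor area total 24,860.
Blended shares (40% headcount + 60% floor area): Machining 0.3219; Quality Lab 0.2773; Logistics 0.2839; R&D 0.1168.
Proportional shares: Machining 62,182.74; Quality Lab 53,568.08; Logistics 54,844.13; R&D 22,555.05.
Rounded to nearest $50: Machining $62,200; Quality Lab $53,550; Logistics $54,850; R&D $22,550. Sum = $193,150.
Sum already equals the total — no adjustment.

Machining: $62,200; Quality Lab: $53,550; Logistics: $54,850; R&D: $22,550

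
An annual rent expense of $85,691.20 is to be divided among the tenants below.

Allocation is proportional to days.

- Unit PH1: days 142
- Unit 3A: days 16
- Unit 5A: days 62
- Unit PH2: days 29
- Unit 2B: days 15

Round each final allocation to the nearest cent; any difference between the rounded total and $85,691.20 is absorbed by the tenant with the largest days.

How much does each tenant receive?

Unit PH1: $46,091.47; Unit 3A: $5,193.41; Unit 5A: $20,124.45; Unit PH2: $9,413.05; Unit 2B: $4,868.82

Combined days = 142 + 16 + 62 + 29 + 15 = 264.
Pro-rata amounts: Unit PH1 46,091.4788; Unit 3A 5,193.4061; Unit 5A 20,124.4485; Unit PH2 9,413.0485; Unit 2B 4,868.8182.
Rounded to nearest cent: Unit PH1 $46,091.48; Unit 3A $5,193.41; Unit 5A $20,124.45; Unit PH2 $9,413.05; Unit 2B $4,868.82. Sum = $85,691.21.
Difference $85,691.20 − $85,691.21 = −$0.01 applied to largest days (Unit PH1): Unit PH1 becomes $46,091.47.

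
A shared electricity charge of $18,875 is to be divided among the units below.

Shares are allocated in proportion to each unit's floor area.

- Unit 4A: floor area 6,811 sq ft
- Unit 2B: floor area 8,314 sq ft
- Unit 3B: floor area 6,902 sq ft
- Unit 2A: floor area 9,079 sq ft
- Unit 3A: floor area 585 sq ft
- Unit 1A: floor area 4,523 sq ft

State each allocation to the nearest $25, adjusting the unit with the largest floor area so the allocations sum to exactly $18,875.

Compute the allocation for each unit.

Unit 4A: $3,550; Unit 2B: $4,325; Unit 3B: $3,600; Unit 2A: $4,750; Unit 3A: $300; Unit 1A: $2,350

Total floor area = 36,214.
Raw shares: Unit 4A 6,811/36,214 × $18,875 = 3,549.94; Unit 2B 8,314/36,214 × $18,875 = 4,333.32; Unit 3B 6,902/36,214 × $18,875 = 3,597.37; Unit 2A 9,079/36,214 × $18,875 = 4,732.04; Unit 3A 585/36,214 × $18,875 = 304.91; Unit 1A 4,523/36,214 × $18,875 = 2,357.42.
After rounding ($25): Unit 4A $3,550; Unit 2B $4,325; Unit 3B $3,600; Unit 2A $4,725; Unit 3A $300; Unit 1A $2,350. Sum = $18,850.
Difference $18,875 − $18,850 = +$25 applied to largest floor area (Unit 2A): Unit 2A becomes $4,750.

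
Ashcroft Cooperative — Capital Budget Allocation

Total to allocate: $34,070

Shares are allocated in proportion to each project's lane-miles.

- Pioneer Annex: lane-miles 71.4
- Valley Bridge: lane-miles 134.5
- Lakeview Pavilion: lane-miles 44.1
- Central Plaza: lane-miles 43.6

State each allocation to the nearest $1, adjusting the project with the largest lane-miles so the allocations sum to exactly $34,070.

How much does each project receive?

Pioneer Annex: $8,285; Valley Bridge: $15,609; Lakeview Pavilion: $5,117; Central Plaza: $5,059

Combined lane-miles = 71.4 + 134.5 + 44.1 + 43.6 = 293.6.
Proportional shares: Pioneer Annex 8,285.42; Valley Bridge 15,607.68; Lakeview Pavilion 5,117.46; Central Plaza 5,059.44.
At nearest $1: Pioneer Annex $8,285; Valley Bridge $15,608; Lakeview Pavilion $5,117; Central Plaza $5,059. Sum = $34,069.
Difference $34,070 − $34,069 = +$1 applied to largest lane-miles (Valley Bridge): Valley Bridge becomes $15,609.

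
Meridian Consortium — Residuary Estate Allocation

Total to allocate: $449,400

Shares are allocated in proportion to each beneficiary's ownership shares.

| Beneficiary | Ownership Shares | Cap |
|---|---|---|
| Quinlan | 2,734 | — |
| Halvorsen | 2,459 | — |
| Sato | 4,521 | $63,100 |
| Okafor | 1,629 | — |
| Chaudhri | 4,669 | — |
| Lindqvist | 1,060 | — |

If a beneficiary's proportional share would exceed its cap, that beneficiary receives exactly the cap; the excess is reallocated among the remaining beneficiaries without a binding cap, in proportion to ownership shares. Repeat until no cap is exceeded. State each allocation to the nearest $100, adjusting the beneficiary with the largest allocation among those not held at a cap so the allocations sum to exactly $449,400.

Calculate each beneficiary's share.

Quinlan: $84,100 · Halvorsen: $75,700 · Sato: $63,100 · Okafor: $50,100 · Chaudhri: $143,800 · Lindqvist: $32,600

Ownership shares total: 17,072.
Pro-rata shares before constraints: Quinlan 71,969.28; Halvorsen 64,730.24; Sato 119,009.92; Okafor 42,881.48; Chaudhri 122,905.85; Lindqvist 27,903.23.
Cap binds for Sato ($63,100); balance $386,300 reallocated over remaining ownership shares 12,551.
Redistributed shares: Quinlan 84,148.21 → $84,100; Halvorsen 75,684.14 → $75,700; Okafor 50,138.05 → $50,100; Chaudhri 143,704.46 → $143,700; Lindqvist 32,625.13 → $32,600.
Rounding difference +$100 applied to Chaudhri → $143,800.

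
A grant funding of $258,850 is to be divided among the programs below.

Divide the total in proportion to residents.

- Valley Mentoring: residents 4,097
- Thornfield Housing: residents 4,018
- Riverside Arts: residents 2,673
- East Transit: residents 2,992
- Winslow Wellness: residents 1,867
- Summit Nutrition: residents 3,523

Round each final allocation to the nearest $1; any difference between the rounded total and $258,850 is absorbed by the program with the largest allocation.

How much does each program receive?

Valley Mentoring: $55,320 | Thornfield Housing: $54,255 | Riverside Arts: $36,093 | East Transit: $40,401 | Winslow Wellness: $25,210 | Summit Nutrition: $47,571

Sum of residents: 19,170.
Pro-rata amounts: Valley Mentoring 4,097/19,170 × $258,850 = 55,321.25; Thornfield Housing 4,018/19,170 × $258,850 = 54,254.53; Riverside Arts 2,673/19,170 × $258,850 = 36,093.17; East Transit 2,992/19,170 × $258,850 = 40,400.58; Winslow Wellness 1,867/19,170 × $258,850 = 25,209.86; Summit Nutrition 3,523/19,170 × $258,850 = 47,570.61.
Rounded to nearest $1: Valley Mentoring $55,321; Thornfield Housing $54,255; Riverside Arts $36,093; East Transit $40,401; Winslow Wellness $25,210; Summit Nutrition $47,571. Sum = $258,851.
Difference $258,850 − $258,851 = −$1 applied to largest allocation (Valley Mentoring): Valley Mentoring becomes $55,320.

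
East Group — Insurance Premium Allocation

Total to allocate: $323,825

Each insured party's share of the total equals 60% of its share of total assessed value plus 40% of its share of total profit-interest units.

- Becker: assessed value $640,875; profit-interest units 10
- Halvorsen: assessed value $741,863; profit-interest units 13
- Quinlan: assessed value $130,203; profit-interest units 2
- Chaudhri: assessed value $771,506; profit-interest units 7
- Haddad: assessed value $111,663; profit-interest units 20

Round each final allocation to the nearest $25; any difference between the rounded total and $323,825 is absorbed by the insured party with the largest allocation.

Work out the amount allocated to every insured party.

Becker: $76,875 · Halvorsen: $92,525 · Quinlan: $15,550 · Chaudhri: $80,000 · Haddad: $58,875

Totals — assessed value 2,396,110, profit-interest units 52.
Combined weights (60% assessed value + 40% profit-interest units): Becker 0.2374; Halvorsen 0.2858; Quinlan 0.0480; Chaudhri 0.2470; Haddad 0.1818.
Proportional shares: Becker 76,876.68; Halvorsen 92,538.45; Quinlan 15,539.78; Chaudhri 79,996.36; Haddad 58,873.72.
Rounded to nearest $25: Becker $76,875; Halvorsen $92,550; Quinlan $15,550; Chaudhri $80,000; Haddad $58,875. Sum = $323,850.
Difference $323,825 − $323,850 = −$25 applied to largest allocation (Halvorsen): Halvorsen becomes $92,525.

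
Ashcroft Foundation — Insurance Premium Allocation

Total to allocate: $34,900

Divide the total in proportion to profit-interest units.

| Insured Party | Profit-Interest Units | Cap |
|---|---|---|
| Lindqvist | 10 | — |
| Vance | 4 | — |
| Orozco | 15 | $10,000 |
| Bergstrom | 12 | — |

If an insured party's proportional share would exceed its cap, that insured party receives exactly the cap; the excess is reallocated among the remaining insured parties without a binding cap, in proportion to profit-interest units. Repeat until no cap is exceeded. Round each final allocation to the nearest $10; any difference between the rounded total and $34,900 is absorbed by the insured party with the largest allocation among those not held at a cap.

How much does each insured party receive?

Lindqvist: $9,580 · Vance: $3,830 · Orozco: $10,000 · Bergstrom: $11,490

Combined profit-interest units = 41.
Proportional shares (ignoring caps): Lindqvist 8,512.20; Vance 3,404.88; Orozco 12,768.29; Bergstrom 10,214.63.
Capped: Orozco ($10,000); residual $24,900 reallocated over remaining profit-interest units 26.
Shares after redistribution: Lindqvist 9,576.92 → $9,580; Vance 3,830.77 → $3,830; Bergstrom 11,492.31 → $11,490.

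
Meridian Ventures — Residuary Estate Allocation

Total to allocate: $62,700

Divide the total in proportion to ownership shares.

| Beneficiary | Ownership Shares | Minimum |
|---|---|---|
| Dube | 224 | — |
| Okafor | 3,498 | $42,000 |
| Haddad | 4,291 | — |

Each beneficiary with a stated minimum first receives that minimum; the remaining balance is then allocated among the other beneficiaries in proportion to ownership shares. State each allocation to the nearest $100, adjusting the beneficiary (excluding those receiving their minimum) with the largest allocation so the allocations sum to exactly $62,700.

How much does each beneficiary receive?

Dube: $1,000; Okafor: $42,000; Haddad: $19,700

Guaranteed amounts: Okafor $42,000. Residual $20,700.
Residual split over remaining ownership shares 4,515: Dube 1,026.98 → $1,000; Haddad 19,673.02 → $19,700.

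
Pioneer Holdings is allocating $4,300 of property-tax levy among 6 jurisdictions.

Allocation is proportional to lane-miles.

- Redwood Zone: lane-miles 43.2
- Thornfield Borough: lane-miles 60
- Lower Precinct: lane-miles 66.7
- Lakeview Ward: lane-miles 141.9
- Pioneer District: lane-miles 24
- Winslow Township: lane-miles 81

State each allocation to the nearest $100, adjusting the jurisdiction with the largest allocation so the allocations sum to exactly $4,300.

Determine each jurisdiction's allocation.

Sum of lane-miles: 416.8.
Proportional shares: Redwood Zone 43.2/416.8 × $4,300 = 445.68; Thornfield Borough 60/416.8 × $4,300 = 619.00; Lower Precinct 66.7/416.8 × $4,300 = 688.12; Lakeview Ward 141.9/416.8 × $4,300 = 1,463.94; Pioneer District 24/416.8 × $4,300 = 247.60; Winslow Township 81/416.8 × $4,300 = 835.65.
Rounded to nearest $100: Redwood Zone $400; Thornfield Borough $600; Lower Precinct $700; Lakeview Ward $1,500; Pioneer District $200; Winslow Township $800. Sum = $4,200.
Difference $4,300 − $4,200 = +$100 applied to largest allocation (Lakeview Ward): Lakeview Ward becomes $1,600.

Redwood Zone: $400 · Thornfield Borough: $600 · Lower Precinct: $700 · Lakeview Ward: $1,600 · Pioneer District: $200 · Winslow Township: $800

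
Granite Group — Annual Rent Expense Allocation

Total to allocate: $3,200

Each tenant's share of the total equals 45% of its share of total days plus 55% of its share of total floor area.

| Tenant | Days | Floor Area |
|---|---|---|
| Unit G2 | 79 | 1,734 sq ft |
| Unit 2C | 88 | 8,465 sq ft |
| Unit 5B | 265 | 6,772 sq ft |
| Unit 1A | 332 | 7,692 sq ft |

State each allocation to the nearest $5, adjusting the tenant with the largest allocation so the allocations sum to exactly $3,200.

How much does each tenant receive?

Totals — days 764, floor area 24,663.
Composite weights (45% days + 55% floor area): Unit G2 0.0852; Unit 2C 0.2406; Unit 5B 0.3071; Unit 1A 0.3671.
Proportional shares: Unit G2 272.64; Unit 2C 769.94; Unit 5B 982.74; Unit 1A 1,174.68.
Rounded to nearest $5: Unit G2 $275; Unit 2C $770; Unit 5B $985; Unit 1A $1,175. Sum = $3,205.
Difference $3,200 − $3,205 = −$5 applied to largest allocation (Unit 1A): Unit 1A becomes $1,170.

Unit G2: $275 | Unit 2C: $770 | Unit 5B: $985 | Unit 1A: $1,170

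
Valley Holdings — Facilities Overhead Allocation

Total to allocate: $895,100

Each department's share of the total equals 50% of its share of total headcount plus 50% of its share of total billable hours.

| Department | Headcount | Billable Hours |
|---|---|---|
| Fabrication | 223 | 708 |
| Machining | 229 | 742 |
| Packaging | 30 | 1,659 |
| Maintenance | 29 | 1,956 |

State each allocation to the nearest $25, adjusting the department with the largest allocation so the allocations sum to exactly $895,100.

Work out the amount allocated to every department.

Fabrication: $257,875 · Machining: $266,125 · Packaging: $172,875 · Maintenance: $198,225

Totals — headcount 511, billable hours 5,065.
Blended shares (50% headcount + 50% billable hours): Fabrication 0.2881; Machining 0.2973; Packaging 0.1931; Maintenance 0.2215.
Raw shares: Fabrication 257,870.27; Machining 266,129.55; Packaging 172,866.35; Maintenance 198,233.83.
After rounding ($25): Fabrication $257,875; Machining $266,125; Packaging $172,875; Maintenance $198,225. Sum = $895,100.
Rounded total matches; no reconciliation needed.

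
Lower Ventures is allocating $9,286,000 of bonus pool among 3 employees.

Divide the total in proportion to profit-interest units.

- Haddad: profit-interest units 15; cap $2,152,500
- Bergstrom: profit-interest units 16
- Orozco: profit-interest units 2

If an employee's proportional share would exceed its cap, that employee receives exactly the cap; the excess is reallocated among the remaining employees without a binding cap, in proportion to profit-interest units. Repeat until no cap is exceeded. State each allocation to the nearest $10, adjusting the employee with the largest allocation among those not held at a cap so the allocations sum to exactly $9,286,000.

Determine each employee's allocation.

Haddad: $2,152,500 · Bergstrom: $6,340,890 · Orozco: $792,610

Total profit-interest units = 33.
Unconstrained shares: Haddad 4,220,909.09; Bergstrom 4,502,303.03; Orozco 562,787.88.
Cap binds for Haddad ($2,152,500); residual $7,133,500 reallocated over remaining profit-interest units 18.
Shares after redistribution: Bergstrom 6,340,888.89 → $6,340,890; Orozco 792,611.11 → $792,610.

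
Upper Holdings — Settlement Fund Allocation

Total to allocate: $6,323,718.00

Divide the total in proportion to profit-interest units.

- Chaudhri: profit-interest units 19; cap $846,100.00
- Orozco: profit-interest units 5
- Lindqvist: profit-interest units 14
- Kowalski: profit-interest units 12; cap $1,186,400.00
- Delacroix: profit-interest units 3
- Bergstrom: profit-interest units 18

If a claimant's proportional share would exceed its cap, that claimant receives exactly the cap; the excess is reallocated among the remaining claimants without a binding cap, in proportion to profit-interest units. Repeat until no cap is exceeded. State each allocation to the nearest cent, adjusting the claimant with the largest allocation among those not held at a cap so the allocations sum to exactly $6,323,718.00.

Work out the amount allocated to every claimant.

Total profit-interest units = 71.
Unconstrained shares: Chaudhri 1,692,262.5634; Orozco 445,332.2535; Lindqvist 1,246,930.3099; Kowalski 1,068,797.4085; Delacroix 267,199.3521; Bergstrom 1,603,196.1127.
Held at cap: Chaudhri ($846,100.00); remaining pool $5,477,618.00 reallocated over remaining profit-interest units 52.
Held at cap: Kowalski ($1,186,400.00); remaining pool $4,291,218.00 reallocated over remaining profit-interest units 40.
Remaining shares: Orozco 536,402.2500 → $536,402.25; Lindqvist 1,501,926.3000 → $1,501,926.30; Delacroix 321,841.3500 → $321,841.35; Bergstrom 1,931,048.1000 → $1,931,048.10.

Chaudhri: $846,100.00 | Orozco: $536,402.25 | Lindqvist: $1,501,926.30 | Kowalski: $1,186,400.00 | Delacroix: $321,841.35 | Bergstrom: $1,931,048.10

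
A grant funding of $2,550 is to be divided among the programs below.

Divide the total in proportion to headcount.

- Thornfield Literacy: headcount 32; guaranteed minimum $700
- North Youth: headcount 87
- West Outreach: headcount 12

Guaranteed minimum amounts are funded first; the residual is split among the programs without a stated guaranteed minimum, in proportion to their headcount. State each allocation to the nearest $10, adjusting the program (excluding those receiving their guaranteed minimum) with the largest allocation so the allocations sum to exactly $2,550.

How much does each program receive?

Minimums first: Thornfield Literacy $700. Residual $1,850.
Residual split over remaining headcount 99: North Youth 1,625.76 → $1,630; West Outreach 224.24 → $220.

Thornfield Literacy: $700; North Youth: $1,630; West Outreach: $220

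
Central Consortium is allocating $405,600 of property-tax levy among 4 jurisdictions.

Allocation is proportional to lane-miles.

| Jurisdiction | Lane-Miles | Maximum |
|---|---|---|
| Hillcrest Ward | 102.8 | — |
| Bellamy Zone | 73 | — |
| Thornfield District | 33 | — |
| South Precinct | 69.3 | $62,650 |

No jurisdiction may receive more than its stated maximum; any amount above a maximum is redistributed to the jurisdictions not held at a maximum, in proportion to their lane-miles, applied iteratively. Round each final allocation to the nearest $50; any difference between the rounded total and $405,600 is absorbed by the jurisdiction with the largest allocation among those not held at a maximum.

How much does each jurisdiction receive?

Hillcrest Ward: $168,850 | Bellamy Zone: $119,900 | Thornfield District: $54,200 | South Precinct: $62,650

Combined lane-miles = 278.1.
Unconstrained shares: Hillcrest Ward 149,930.53; Bellamy Zone 106,468.18; Thornfield District 48,129.45; South Precinct 101,071.84.
Cap binds for South Precinct ($62,650); balance $342,950 reallocated over remaining lane-miles 208.8.
Redistributed shares: Hillcrest Ward 168,847.03 → $168,850; Bellamy Zone 119,901.10 → $119,900; Thornfield District 54,201.87 → $54,200.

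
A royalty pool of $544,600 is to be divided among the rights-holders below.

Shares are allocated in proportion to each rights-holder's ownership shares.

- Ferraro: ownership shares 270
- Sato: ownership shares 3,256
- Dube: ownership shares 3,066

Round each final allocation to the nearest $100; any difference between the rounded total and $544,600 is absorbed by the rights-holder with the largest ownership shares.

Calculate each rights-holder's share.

Combined ownership shares = 270 + 3,256 + 3,066 = 6,592.
Unrounded shares: Ferraro 22,306.13; Sato 268,995.39; Dube 253,298.48.
After rounding ($100): Ferraro $22,300; Sato $269,000; Dube $253,300. Sum = $544,600.
No rounding difference to absorb.

Ferraro: $22,300 | Sato: $269,000 | Dube: $253,300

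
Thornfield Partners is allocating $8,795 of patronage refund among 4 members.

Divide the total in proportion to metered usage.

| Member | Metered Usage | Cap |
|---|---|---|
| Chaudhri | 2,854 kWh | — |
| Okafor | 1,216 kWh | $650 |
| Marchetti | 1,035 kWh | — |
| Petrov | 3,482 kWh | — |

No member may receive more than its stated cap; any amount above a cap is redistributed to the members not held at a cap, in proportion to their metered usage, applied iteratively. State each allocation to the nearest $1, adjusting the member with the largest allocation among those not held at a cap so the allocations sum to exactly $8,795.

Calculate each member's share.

Total metered usage = 8,587.
Unconstrained shares: Chaudhri 2,923.13; Okafor 1,245.45; Marchetti 1,060.07; Petrov 3,566.34.
Capped: Okafor ($650); balance $8,145 reallocated over remaining metered usage 7,371.
Shares after redistribution: Chaudhri 3,153.69 → $3,154; Marchetti 1,143.68 → $1,144; Petrov 3,847.63 → $3,848.
Rounding difference −$1 applied to Petrov → $3,847.

Chaudhri: $3,154 · Okafor: $650 · Marchetti: $1,144 · Petrov: $3,847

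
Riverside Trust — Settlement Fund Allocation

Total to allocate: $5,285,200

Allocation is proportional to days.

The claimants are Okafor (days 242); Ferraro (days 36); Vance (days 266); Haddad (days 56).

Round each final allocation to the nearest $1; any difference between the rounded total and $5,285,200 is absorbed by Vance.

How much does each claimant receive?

Total days = 600.
Pro-rata amounts: Okafor 242/600 × $5,285,200 = 2,131,697.33; Ferraro 36/600 × $5,285,200 = 317,112.00; Vance 266/600 × $5,285,200 = 2,343,105.33; Haddad 56/600 × $5,285,200 = 493,285.33.
Rounded to nearest $1: Okafor $2,131,697; Ferraro $317,112; Vance $2,343,105; Haddad $493,285. Sum = $5,285,199.
Difference $5,285,200 − $5,285,199 = +$1 applied to Vance: Vance becomes $2,343,106.

Okafor: $2,131,697 · Ferraro: $317,112 · Vance: $2,343,106 · Haddad: $493,285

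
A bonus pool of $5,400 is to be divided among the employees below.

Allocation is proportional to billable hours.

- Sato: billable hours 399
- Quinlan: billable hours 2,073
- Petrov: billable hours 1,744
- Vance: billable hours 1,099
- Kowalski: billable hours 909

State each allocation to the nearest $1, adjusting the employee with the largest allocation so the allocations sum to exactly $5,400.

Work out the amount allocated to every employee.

Combined billable hours = 6,224.
Proportional shares: Sato 399/6,224 × $5,400 = 346.18; Quinlan 2,073/6,224 × $5,400 = 1,798.55; Petrov 1,744/6,224 × $5,400 = 1,513.11; Vance 1,099/6,224 × $5,400 = 953.503; Kowalski 909/6,224 × $5,400 = 788.66.
At nearest $1: Sato $346; Quinlan $1,799; Petrov $1,513; Vance $954; Kowalski $789. Sum = $5,401.
Difference $5,400 − $5,401 = −$1 applied to largest allocation (Quinlan): Quinlan becomes $1,798.

Sato: $346 · Quinlan: $1,798 · Petrov: $1,513 · Vance: $954 · Kowalski: $789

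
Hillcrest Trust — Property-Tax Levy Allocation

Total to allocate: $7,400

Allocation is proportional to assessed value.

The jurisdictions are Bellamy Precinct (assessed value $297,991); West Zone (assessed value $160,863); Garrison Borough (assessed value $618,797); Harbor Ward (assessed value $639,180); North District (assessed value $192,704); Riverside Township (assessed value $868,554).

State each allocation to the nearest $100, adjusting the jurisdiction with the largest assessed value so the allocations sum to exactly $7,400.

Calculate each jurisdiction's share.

Bellamy Precinct: $800 | West Zone: $400 | Garrison Borough: $1,600 | Harbor Ward: $1,700 | North District: $500 | Riverside Township: $2,400

Total assessed value = 297,991 + 160,863 + 618,797 + 639,180 + 192,704 + 868,554 = 2,778,089.
Pro-rata amounts: Bellamy Precinct 793.76; West Zone 428.49; Garrison Borough 1,648.29; Harbor Ward 1,702.58; North District 513.31; Riverside Township 2,313.57.
At nearest $100: Bellamy Precinct $800; West Zone $400; Garrison Borough $1,600; Harbor Ward $1,700; North District $500; Riverside Township $2,300. Sum = $7,300.
Difference $7,400 − $7,300 = +$100 applied to largest assessed value (Riverside Township): Riverside Township becomes $2,400.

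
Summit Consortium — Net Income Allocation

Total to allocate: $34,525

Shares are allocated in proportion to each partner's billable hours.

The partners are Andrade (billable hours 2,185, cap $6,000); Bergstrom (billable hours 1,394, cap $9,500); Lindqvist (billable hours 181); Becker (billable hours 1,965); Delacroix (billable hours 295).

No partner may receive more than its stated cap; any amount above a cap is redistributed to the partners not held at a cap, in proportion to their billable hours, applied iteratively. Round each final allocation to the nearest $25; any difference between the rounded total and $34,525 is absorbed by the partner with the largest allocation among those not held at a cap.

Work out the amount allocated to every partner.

Sum of billable hours: 6,020.
Pro-rata shares before constraints: Andrade 12,531.08; Bergstrom 7,994.66; Lindqvist 1,038.04; Becker 11,269.37; Delacroix 1,691.84.
Held at cap: Andrade ($6,000); balance $28,525 reallocated over remaining billable hours 3,835.
Held at cap: Bergstrom ($9,500); balance $19,025 reallocated over remaining billable hours 2,441.
Shares after redistribution: Lindqvist 1,410.70 → $1,400; Becker 15,315.09 → $15,325; Delacroix 2,299.21 → $2,300.

Andrade: $6,000 · Bergstrom: $9,500 · Lindqvist: $1,400 · Becker: $15,325 · Delacroix: $2,300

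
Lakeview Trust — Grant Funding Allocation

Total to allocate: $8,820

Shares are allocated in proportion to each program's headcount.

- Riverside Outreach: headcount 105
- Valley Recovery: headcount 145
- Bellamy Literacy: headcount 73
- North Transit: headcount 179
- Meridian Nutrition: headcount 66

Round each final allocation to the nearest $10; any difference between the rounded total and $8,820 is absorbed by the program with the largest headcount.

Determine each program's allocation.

Combined headcount = 568.
Raw shares: Riverside Outreach 105/568 × $8,820 = 1,630.46; Valley Recovery 145/568 × $8,820 = 2,251.58; Bellamy Literacy 73/568 × $8,820 = 1,133.56; North Transit 179/568 × $8,820 = 2,779.54; Meridian Nutrition 66/568 × $8,820 = 1,024.86.
After rounding ($10): Riverside Outreach $1,630; Valley Recovery $2,250; Bellamy Literacy $1,130; North Transit $2,780; Meridian Nutrition $1,020. Sum = $8,810.
Difference $8,820 − $8,810 = +$10 applied to largest headcount (North Transit): North Transit becomes $2,790.

Riverside Outreach: $1,630 · Valley Recovery: $2,250 · Bellamy Literacy: $1,130 · North Transit: $2,790 · Meridian Nutrition: $1,020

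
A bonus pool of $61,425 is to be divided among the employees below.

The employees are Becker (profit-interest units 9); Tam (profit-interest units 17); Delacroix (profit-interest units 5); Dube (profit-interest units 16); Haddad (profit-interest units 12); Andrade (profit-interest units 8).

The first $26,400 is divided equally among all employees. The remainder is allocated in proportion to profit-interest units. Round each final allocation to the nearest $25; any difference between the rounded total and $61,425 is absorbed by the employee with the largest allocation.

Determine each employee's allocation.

Becker: $9,100; Tam: $13,275; Delacroix: $7,025; Dube: $12,775; Haddad: $10,675; Andrade: $8,575

Equal tier: $26,400 ÷ 6 = $4,400 apiece.
Remainder $35,025 by profit-interest units (total 67): Becker 4,704.85 → $4,700; Tam 8,886.94 → $8,875; Delacroix 2,613.81 → $2,625; Dube 8,364.18 → $8,375; Haddad 6,273.13 → $6,275; Andrade 4,182.09 → $4,175.
Totals: Becker $4,400 + $4,700 = $9,100; Tam $4,400 + $8,875 = $13,275; Delacroix $4,400 + $2,625 = $7,025; Dube $4,400 + $8,375 = $12,775; Haddad $4,400 + $6,275 = $10,675; Andrade $4,400 + $4,175 = $8,575.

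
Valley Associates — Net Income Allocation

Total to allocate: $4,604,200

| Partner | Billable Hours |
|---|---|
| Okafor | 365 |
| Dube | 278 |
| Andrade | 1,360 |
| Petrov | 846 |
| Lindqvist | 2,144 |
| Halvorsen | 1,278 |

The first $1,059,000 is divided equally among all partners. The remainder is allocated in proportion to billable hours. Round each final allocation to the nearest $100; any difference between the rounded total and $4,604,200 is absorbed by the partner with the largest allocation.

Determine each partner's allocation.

Okafor: $382,800; Dube: $333,700; Andrade: $945,400; Petrov: $654,800; Lindqvist: $1,388,500; Halvorsen: $899,000

Equal tier: $1,059,000 ÷ 6 = $176,500 apiece.
Remainder $3,545,200 by billable hours (total 6,271): Okafor 206,346.36 → $206,300; Dube 157,162.43 → $157,200; Andrade 768,852.18 → $768,900; Petrov 478,271.28 → $478,300; Lindqvist 1,212,072.84 → $1,212,100; Halvorsen 722,494.91 → $722,500.
Rounding difference −$100 on remainder applied to Lindqvist.
Totals: Okafor $176,500 + $206,300 = $382,800; Dube $176,500 + $157,200 = $333,700; Andrade $176,500 + $768,900 = $945,400; Petrov $176,500 + $478,300 = $654,800; Lindqvist $176,500 + $1,212,000 = $1,388,500; Halvorsen $176,500 + $722,500 = $899,000.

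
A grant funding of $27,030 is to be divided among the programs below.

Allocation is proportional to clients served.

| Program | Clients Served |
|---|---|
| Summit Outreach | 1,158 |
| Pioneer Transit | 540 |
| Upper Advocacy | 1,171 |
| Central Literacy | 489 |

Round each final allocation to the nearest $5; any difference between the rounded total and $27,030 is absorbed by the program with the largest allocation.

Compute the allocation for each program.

Clients served total: 3,358.
Raw shares: Summit Outreach 1,158/3,358 × $27,030 = 9,321.24; Pioneer Transit 540/3,358 × $27,030 = 4,346.69; Upper Advocacy 1,171/3,358 × $27,030 = 9,425.89; Central Literacy 489/3,358 × $27,030 = 3,936.17.
Rounded to nearest $5: Summit Outreach $9,320; Pioneer Transit $4,345; Upper Advocacy $9,425; Central Literacy $3,935. Sum = $27,025.
Difference $27,030 − $27,025 = +$5 applied to largest allocation (Upper Advocacy): Upper Advocacy becomes $9,430.

Summit Outreach: $9,320 · Pioneer Transit: $4,345 · Upper Advocacy: $9,430 · Central Literacy: $3,935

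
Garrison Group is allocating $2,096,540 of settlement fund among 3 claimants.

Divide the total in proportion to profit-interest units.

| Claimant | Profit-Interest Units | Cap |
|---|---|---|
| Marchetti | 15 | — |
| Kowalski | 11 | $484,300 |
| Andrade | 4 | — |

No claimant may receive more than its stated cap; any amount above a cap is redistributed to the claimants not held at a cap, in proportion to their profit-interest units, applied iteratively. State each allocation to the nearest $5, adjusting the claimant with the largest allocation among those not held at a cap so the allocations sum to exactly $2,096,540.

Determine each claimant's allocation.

Marchetti: $1,272,820 · Kowalski: $484,300 · Andrade: $339,420

Combined profit-interest units = 30.
Pro-rata shares before constraints: Marchetti 1,048,270.00; Kowalski 768,731.33; Andrade 279,538.67.
Capped: Kowalski ($484,300); remaining pool $1,612,240 reallocated over remaining profit-interest units 19.
Shares after redistribution: Marchetti 1,272,821.05 → $1,272,820; Andrade 339,418.95 → $339,420.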